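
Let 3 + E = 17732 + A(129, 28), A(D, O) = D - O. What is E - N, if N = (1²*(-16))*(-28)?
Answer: 17382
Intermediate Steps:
N = 448 (N = (1*(-16))*(-28) = -16*(-28) = 448)
E = 17830 (E = -3 + (17732 + (129 - 1*28)) = -3 + (17732 + (129 - 28)) = -3 + (17732 + 101) = -3 + 17833 = 17830)
E - N = 17830 - 1*448 = 17830 - 448 = 17382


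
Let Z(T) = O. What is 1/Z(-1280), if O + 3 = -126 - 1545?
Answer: -1/1674 ≈ -0.00059737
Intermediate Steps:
O = -1674 (O = -3 + (-126 - 1545) = -3 - 1671 = -1674)
Z(T) = -1674
1/Z(-1280) = 1/(-1674) = -1/1674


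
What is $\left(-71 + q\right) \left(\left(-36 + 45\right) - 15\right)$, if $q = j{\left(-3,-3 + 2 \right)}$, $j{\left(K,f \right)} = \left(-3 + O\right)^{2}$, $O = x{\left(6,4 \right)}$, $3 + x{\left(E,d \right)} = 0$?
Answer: $210$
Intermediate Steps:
$x{\left(E,d \right)} = -3$ ($x{\left(E,d \right)} = -3 + 0 = -3$)
$O = -3$
$j{\left(K,f \right)} = 36$ ($j{\left(K,f \right)} = \left(-3 - 3\right)^{2} = \left(-6\right)^{2} = 36$)
$q = 36$
$\left(-71 + q\right) \left(\left(-36 + 45\right) - 15\right) = \left(-71 + 36\right) \left(\left(-36 + 45\right) - 15\right) = - 35 \left(9 - 15\right) = \left(-35\right) \left(-6\right) = 210$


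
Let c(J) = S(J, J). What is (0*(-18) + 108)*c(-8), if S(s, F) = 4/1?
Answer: 432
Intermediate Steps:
S(s, F) = 4 (S(s, F) = 4*1 = 4)
c(J) = 4
(0*(-18) + 108)*c(-8) = (0*(-18) + 108)*4 = (0 + 108)*4 = 108*4 = 432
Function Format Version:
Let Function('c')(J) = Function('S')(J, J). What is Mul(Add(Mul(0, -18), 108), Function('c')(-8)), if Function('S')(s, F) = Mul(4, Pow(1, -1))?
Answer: 432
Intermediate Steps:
Function('S')(s, F) = 4 (Function('S')(s, F) = Mul(4, 1) = 4)
Function('c')(J) = 4
Mul(Add(Mul(0, -18), 108), Function('c')(-8)) = Mul(Add(Mul(0, -18), 108), 4) = Mul(Add(0, 108), 4) = Mul(108, 4) = 432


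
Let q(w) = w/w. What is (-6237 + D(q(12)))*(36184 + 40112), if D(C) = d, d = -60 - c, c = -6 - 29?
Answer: -477765552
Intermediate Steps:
c = -35
q(w) = 1
d = -25 (d = -60 - 1*(-35) = -60 + 35 = -25)
D(C) = -25
(-6237 + D(q(12)))*(36184 + 40112) = (-6237 - 25)*(36184 + 40112) = -6262*76296 = -477765552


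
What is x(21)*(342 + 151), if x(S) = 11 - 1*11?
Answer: 0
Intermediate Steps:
x(S) = 0 (x(S) = 11 - 11 = 0)
x(21)*(342 + 151) = 0*(342 + 151) = 0*493 = 0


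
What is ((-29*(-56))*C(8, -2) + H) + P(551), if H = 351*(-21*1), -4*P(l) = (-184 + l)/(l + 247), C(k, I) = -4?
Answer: -44263831/3192 ≈ -13867.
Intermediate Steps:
P(l) = -(-184 + l)/(4*(247 + l)) (P(l) = -(-184 + l)/(4*(l + 247)) = -(-184 + l)/(4*(247 + l)))
H = -7371 (H = 351*(-21) = -7371)
((-29*(-56))*C(8, -2) + H) + P(551) = (-29*(-56)*(-4) - 7371) + (184 - 1*551)/(4*(247 + 551)) = (1624*(-4) - 7371) + (1/4)*(184 - 551)/798 = (-6496 - 7371) + (1/4)*(1/798)*(-367) = -13867 - 367/3192 = -44263831/3192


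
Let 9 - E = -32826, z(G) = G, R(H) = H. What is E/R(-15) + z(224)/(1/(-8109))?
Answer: -1818605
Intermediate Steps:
E = 32835 (E = 9 - 1*(-32826) = 9 + 32826 = 32835)
E/R(-15) + z(224)/(1/(-8109)) = 32835/(-15) + 224/(1/(-8109)) = 32835*(-1/15) + 224/(-1/8109) = -2189 + 224*(-8109) = -2189 - 1816416 = -1818605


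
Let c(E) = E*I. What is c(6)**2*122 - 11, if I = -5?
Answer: 109789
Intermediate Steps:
c(E) = -5*E (c(E) = E*(-5) = -5*E)
c(6)**2*122 - 11 = (-5*6)**2*122 - 11 = (-30)**2*122 - 11 = 900*122 - 11 = 109800 - 11 = 109789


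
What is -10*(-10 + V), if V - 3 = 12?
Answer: -50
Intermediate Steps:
V = 15 (V = 3 + 12 = 15)
-10*(-10 + V) = -10*(-10 + 15) = -10*5 = -50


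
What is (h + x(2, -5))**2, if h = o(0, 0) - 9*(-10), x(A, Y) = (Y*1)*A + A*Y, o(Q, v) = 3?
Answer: 5329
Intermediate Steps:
x(A, Y) = 2*A*Y (x(A, Y) = Y*A + A*Y = A*Y + A*Y = 2*A*Y)
h = 93 (h = 3 - 9*(-10) = 3 + 90 = 93)
(h + x(2, -5))**2 = (93 + 2*2*(-5))**2 = (93 - 20)**2 = 73**2 = 5329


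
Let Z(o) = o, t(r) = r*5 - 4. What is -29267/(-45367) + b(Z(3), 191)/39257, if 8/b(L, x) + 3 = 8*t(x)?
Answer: 1248235448633/1934899212285 ≈ 0.64512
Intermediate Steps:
t(r) = -4 + 5*r (t(r) = 5*r - 4 = -4 + 5*r)
b(L, x) = 8/(-35 + 40*x) (b(L, x) = 8/(-3 + 8*(-4 + 5*x)) = 8/(-3 + (-32 + 40*x)) = 8/(-35 + 40*x))
-29267/(-45367) + b(Z(3), 191)/39257 = -29267/(-45367) + (8/(5*(-7 + 8*191)))/39257 = -29267*(-1/45367) + (8/(5*(-7 + 1528)))*(1/39257) = 4181/6481 + ((8/5)/1521)*(1/39257) = 4181/6481 + ((8/5)*(1/1521))*(1/39257) = 4181/6481 + (8/7605)*(1/39257) = 4181/6481 + 8/298549485 = 1248235448633/1934899212285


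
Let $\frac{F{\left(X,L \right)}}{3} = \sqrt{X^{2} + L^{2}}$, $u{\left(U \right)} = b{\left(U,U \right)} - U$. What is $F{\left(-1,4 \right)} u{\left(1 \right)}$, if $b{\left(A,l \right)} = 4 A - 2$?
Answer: $3 \sqrt{17} \approx 12.369$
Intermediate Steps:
$b{\left(A,l \right)} = -2 + 4 A$
$u{\left(U \right)} = -2 + 3 U$ ($u{\left(U \right)} = \left(-2 + 4 U\right) - U = -2 + 3 U$)
$F{\left(X,L \right)} = 3 \sqrt{L^{2} + X^{2}}$ ($F{\left(X,L \right)} = 3 \sqrt{X^{2} + L^{2}} = 3 \sqrt{L^{2} + X^{2}}$)
$F{\left(-1,4 \right)} u{\left(1 \right)} = 3 \sqrt{4^{2} + \left(-1\right)^{2}} \left(-2 + 3 \cdot 1\right) = 3 \sqrt{16 + 1} \left(-2 + 3\right) = 3 \sqrt{17} \cdot 1 = 3 \sqrt{17}$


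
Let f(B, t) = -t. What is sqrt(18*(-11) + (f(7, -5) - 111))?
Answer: 4*I*sqrt(19) ≈ 17.436*I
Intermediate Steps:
sqrt(18*(-11) + (f(7, -5) - 111)) = sqrt(18*(-11) + (-1*(-5) - 111)) = sqrt(-198 + (5 - 111)) = sqrt(-198 - 106) = sqrt(-304) = 4*I*sqrt(19)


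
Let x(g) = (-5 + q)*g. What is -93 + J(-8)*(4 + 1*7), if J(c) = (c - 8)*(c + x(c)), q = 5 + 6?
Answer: 9763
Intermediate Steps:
q = 11
x(g) = 6*g (x(g) = (-5 + 11)*g = 6*g)
J(c) = 7*c*(-8 + c) (J(c) = (c - 8)*(c + 6*c) = (-8 + c)*(7*c) = 7*c*(-8 + c))
-93 + J(-8)*(4 + 1*7) = -93 + (7*(-8)*(-8 - 8))*(4 + 1*7) = -93 + (7*(-8)*(-16))*(4 + 7) = -93 + 896*11 = -93 + 9856 = 9763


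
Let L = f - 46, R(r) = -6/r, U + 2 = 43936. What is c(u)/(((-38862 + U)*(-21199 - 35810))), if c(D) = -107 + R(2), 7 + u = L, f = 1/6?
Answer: 55/144574824 ≈ 3.8043e-7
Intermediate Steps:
U = 43934 (U = -2 + 43936 = 43934)
f = ⅙ ≈ 0.16667
L = -275/6 (L = ⅙ - 46 = -275/6 ≈ -45.833)
u = -317/6 (u = -7 - 275/6 = -317/6 ≈ -52.833)
c(D) = -110 (c(D) = -107 - 6/2 = -107 - 6*½ = -107 - 3 = -110)
c(u)/(((-38862 + U)*(-21199 - 35810))) = -110*1/((-38862 + 43934)*(-21199 - 35810)) = -110/(5072*(-57009)) = -110/(-289149648) = -110*(-1/289149648) = 55/144574824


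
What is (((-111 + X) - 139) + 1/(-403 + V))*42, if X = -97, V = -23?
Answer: -1034761/71 ≈ -14574.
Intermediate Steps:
(((-111 + X) - 139) + 1/(-403 + V))*42 = (((-111 - 97) - 139) + 1/(-403 - 23))*42 = ((-208 - 139) + 1/(-426))*42 = (-347 - 1/426)*42 = -147823/426*42 = -1034761/71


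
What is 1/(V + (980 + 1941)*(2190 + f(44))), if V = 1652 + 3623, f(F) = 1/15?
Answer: 15/96036896 ≈ 1.5619e-7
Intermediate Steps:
f(F) = 1/15
V = 5275
1/(V + (980 + 1941)*(2190 + f(44))) = 1/(5275 + (980 + 1941)*(2190 + 1/15)) = 1/(5275 + 2921*(32851/15)) = 1/(5275 + 95957771/15) = 1/(96036896/15) = 15/96036896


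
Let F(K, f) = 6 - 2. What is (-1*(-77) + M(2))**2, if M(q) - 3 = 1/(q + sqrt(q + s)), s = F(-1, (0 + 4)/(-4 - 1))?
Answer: 12485/2 + 79*sqrt(6) ≈ 6436.0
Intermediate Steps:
F(K, f) = 4
s = 4
M(q) = 3 + 1/(q + sqrt(4 + q)) (M(q) = 3 + 1/(q + sqrt(q + 4)) = 3 + 1/(q + sqrt(4 + q)))
(-1*(-77) + M(2))**2 = (-1*(-77) + (1 + 3*2 + 3*sqrt(4 + 2))/(2 + sqrt(4 + 2)))**2 = (77 + (1 + 6 + 3*sqrt(6))/(2 + sqrt(6)))**2 = (77 + (7 + 3*sqrt(6))/(2 + sqrt(6)))**2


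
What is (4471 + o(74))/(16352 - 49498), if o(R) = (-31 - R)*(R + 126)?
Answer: 16529/33146 ≈ 0.49867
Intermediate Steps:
o(R) = (-31 - R)*(126 + R)
(4471 + o(74))/(16352 - 49498) = (4471 + (-3906 - 1*74**2 - 157*74))/(16352 - 49498) = (4471 + (-3906 - 1*5476 - 11618))/(-33146) = (4471 + (-3906 - 5476 - 11618))*(-1/33146) = (4471 - 21000)*(-1/33146) = -16529*(-1/33146) = 16529/33146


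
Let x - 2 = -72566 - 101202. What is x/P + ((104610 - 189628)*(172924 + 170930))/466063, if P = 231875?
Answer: -6778663577785758/108068358125 ≈ -62726.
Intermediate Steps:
x = -173766 (x = 2 + (-72566 - 101202) = 2 - 173768 = -173766)
x/P + ((104610 - 189628)*(172924 + 170930))/466063 = -173766/231875 + ((104610 - 189628)*(172924 + 170930))/466063 = -173766*1/231875 - 85018*343854*(1/466063) = -173766/231875 - 29233779372*1/466063 = -173766/231875 - 29233779372/466063 = -6778663577785758/108068358125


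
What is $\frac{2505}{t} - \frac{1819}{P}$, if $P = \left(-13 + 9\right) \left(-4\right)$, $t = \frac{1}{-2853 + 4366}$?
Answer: $\frac{60639221}{16} \approx 3.79 \cdot 10^{6}$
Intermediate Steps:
$t = \frac{1}{1513} \approx 0.00066094$
$P = 16$ ($P = \left(-4\right) \left(-4\right) = 16$)
$\frac{2505}{t} - \frac{1819}{P} = 2505 \frac{1}{\frac{1}{1513}} - \frac{1819}{16} = 2505 \cdot 1513 - \frac{1819}{16} = 3790065 - \frac{1819}{16} = \frac{60639221}{16}$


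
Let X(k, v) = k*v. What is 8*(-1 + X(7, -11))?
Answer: -624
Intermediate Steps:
8*(-1 + X(7, -11)) = 8*(-1 + 7*(-11)) = 8*(-1 - 77) = 8*(-78) = -624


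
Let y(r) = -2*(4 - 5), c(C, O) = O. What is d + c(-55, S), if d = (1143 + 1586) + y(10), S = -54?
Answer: 2677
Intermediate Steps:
y(r) = 2 (y(r) = -2*(-1) = 2)
d = 2731 (d = (1143 + 1586) + 2 = 2729 + 2 = 2731)
d + c(-55, S) = 2731 - 54 = 2677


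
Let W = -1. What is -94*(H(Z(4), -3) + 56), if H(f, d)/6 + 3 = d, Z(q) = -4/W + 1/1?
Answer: -1880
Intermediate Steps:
Z(q) = 5 (Z(q) = -4/(-1) + 1/1 = -4*(-1) + 1*1 = 4 + 1 = 5)
H(f, d) = -18 + 6*d
-94*(H(Z(4), -3) + 56) = -94*((-18 + 6*(-3)) + 56) = -94*((-18 - 18) + 56) = -94*(-36 + 56) = -94*20 = -1880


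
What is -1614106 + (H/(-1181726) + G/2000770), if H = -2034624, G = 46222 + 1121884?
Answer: -954081331151716171/591090482255 ≈ -1.6141e+6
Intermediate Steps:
G = 1168106
-1614106 + (H/(-1181726) + G/2000770) = -1614106 + (-2034624/(-1181726) + 1168106/2000770) = -1614106 + (-2034624*(-1/1181726) + 1168106*(1/2000770)) = -1614106 + (1017312/590863 + 584053/1000385) = -1614106 + 1362798972859/591090482255 = -954081331151716171/591090482255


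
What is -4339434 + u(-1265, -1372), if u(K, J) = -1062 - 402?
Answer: -4340898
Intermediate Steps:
u(K, J) = -1464
-4339434 + u(-1265, -1372) = -4339434 - 1464 = -4340898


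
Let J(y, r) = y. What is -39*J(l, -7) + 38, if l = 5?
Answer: -157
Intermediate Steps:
-39*J(l, -7) + 38 = -39*5 + 38 = -195 + 38 = -157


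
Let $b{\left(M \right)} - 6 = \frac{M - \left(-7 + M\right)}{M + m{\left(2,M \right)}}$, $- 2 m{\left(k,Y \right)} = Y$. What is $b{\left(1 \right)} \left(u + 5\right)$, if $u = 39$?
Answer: $880$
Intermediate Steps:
$m{\left(k,Y \right)} = - \frac{Y}{2}$
$b{\left(M \right)} = 6 + \frac{14}{M}$ ($b{\left(M \right)} = 6 + \frac{M - \left(-7 + M\right)}{M - \frac{M}{2}} = 6 + \frac{M - \left(-7 + M\right)}{\frac{1}{2} M} = 6 + 7 \frac{2}{M} = 6 + \frac{14}{M}$)
$b{\left(1 \right)} \left(u + 5\right) = \left(6 + \frac{14}{1}\right) \left(39 + 5\right) = \left(6 + 14 \cdot 1\right) 44 = \left(6 + 14\right) 44 = 20 \cdot 44 = 880$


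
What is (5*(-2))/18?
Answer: -5/9 ≈ -0.55556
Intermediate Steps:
(5*(-2))/18 = -10*1/18 = -5/9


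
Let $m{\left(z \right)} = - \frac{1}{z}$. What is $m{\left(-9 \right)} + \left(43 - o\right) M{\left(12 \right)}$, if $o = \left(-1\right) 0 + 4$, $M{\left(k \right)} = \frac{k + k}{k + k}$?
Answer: $\frac{352}{9} \approx 39.111$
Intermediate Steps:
$M{\left(k \right)} = 1$ ($M{\left(k \right)} = \frac{2 k}{2 k} = 2 k \frac{1}{2 k} = 1$)
$o = 4$ ($o = 0 + 4 = 4$)
$m{\left(-9 \right)} + \left(43 - o\right) M{\left(12 \right)} = - \frac{1}{-9} + \left(43 - 4\right) 1 = \left(-1\right) \left(- \frac{1}{9}\right) + \left(43 - 4\right) 1 = \frac{1}{9} + 39 \cdot 1 = \frac{1}{9} + 39 = \frac{352}{9}$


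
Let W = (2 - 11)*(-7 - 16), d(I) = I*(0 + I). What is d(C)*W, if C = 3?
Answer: 1863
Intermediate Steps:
d(I) = I**2 (d(I) = I*I = I**2)
W = 207 (W = -9*(-23) = 207)
d(C)*W = 3**2*207 = 9*207 = 1863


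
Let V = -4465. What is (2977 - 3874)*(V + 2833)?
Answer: 1463904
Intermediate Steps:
(2977 - 3874)*(V + 2833) = (2977 - 3874)*(-4465 + 2833) = -897*(-1632) = 1463904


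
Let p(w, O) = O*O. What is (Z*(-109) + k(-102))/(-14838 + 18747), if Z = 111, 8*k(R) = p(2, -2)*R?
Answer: -4050/1303 ≈ -3.1082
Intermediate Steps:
p(w, O) = O**2
k(R) = R/2 (k(R) = ((-2)**2*R)/8 = (4*R)/8 = R/2)
(Z*(-109) + k(-102))/(-14838 + 18747) = (111*(-109) + (1/2)*(-102))/(-14838 + 18747) = (-12099 - 51)/3909 = -12150*1/3909 = -4050/1303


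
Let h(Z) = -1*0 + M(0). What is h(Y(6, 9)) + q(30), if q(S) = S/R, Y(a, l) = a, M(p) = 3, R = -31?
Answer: 63/31 ≈ 2.0323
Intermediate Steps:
q(S) = -S/31 (q(S) = S/(-31) = S*(-1/31) = -S/31)
h(Z) = 3 (h(Z) = -1*0 + 3 = 0 + 3 = 3)
h(Y(6, 9)) + q(30) = 3 - 1/31*30 = 3 - 30/31 = 63/31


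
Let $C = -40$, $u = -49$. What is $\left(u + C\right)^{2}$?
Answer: $7921$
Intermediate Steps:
$\left(u + C\right)^{2} = \left(-49 - 40\right)^{2} = \left(-89\right)^{2} = 7921$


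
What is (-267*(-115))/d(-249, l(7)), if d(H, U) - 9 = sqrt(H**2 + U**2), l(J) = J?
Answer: -276345/61969 + 153525*sqrt(2482)/61969 ≈ 118.97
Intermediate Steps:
d(H, U) = 9 + sqrt(H**2 + U**2)
(-267*(-115))/d(-249, l(7)) = (-267*(-115))/(9 + sqrt((-249)**2 + 7**2)) = 30705/(9 + sqrt(62001 + 49)) = 30705/(9 + sqrt(62050)) = 30705/(9 + 5*sqrt(2482))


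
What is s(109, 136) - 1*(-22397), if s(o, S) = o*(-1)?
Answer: 22288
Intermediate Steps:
s(o, S) = -o
s(109, 136) - 1*(-22397) = -1*109 - 1*(-22397) = -109 + 22397 = 22288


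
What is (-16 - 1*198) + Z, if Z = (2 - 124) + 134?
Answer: -202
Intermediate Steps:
Z = 12 (Z = -122 + 134 = 12)
(-16 - 1*198) + Z = (-16 - 1*198) + 12 = (-16 - 198) + 12 = -214 + 12 = -202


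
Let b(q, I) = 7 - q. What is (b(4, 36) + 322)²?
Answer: 105625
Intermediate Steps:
(b(4, 36) + 322)² = ((7 - 1*4) + 322)² = ((7 - 4) + 322)² = (3 + 322)² = 325² = 105625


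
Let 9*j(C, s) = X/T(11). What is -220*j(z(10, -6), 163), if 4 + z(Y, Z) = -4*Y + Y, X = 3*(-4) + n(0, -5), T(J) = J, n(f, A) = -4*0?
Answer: 80/3 ≈ 26.667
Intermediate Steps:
n(f, A) = 0
X = -12 (X = 3*(-4) + 0 = -12 + 0 = -12)
z(Y, Z) = -4 - 3*Y (z(Y, Z) = -4 + (-4*Y + Y) = -4 - 3*Y)
j(C, s) = -4/33 (j(C, s) = (-12/11)/9 = (-12*1/11)/9 = (1/9)*(-12/11) = -4/33)
-220*j(z(10, -6), 163) = -220*(-4/33) = 80/3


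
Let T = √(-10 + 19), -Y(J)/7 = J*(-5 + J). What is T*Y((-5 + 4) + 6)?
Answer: 0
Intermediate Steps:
Y(J) = -7*J*(-5 + J)
T = 3 (T = √9 = 3)
T*Y((-5 + 4) + 6) = 3*(7*((-5 + 4) + 6)*(5 - ((-5 + 4) + 6))) = 3*(7*(-1 + 6)*(5 - (-1 + 6))) = 3*(7*5*(5 - 1*5)) = 3*(7*5*(5 - 5)) = 3*(7*5*0) = 3*0 = 0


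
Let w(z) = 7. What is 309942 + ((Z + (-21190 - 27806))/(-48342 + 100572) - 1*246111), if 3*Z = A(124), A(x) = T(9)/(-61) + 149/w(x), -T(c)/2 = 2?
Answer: 474517149419/7434070 ≈ 63830.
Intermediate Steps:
T(c) = -4 (T(c) = -2*2 = -4)
A(x) = 9117/427 (A(x) = -4/(-61) + 149/7 = -4*(-1/61) + 149*(⅐) = 4/61 + 149/7 = 9117/427)
Z = 3039/427 (Z = (⅓)*(9117/427) = 3039/427 ≈ 7.1171)
309942 + ((Z + (-21190 - 27806))/(-48342 + 100572) - 1*246111) = 309942 + ((3039/427 + (-21190 - 27806))/(-48342 + 100572) - 1*246111) = 309942 + ((3039/427 - 48996)/52230 - 246111) = 309942 + (-20918253/427*1/52230 - 246111) = 309942 + (-6972751/7434070 - 246111) = 309942 - 1829613374521/7434070 = 474517149419/7434070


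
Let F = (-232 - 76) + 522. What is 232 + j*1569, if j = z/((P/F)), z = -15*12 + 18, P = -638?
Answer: 27271054/319 ≈ 85489.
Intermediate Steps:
F = 214 (F = -308 + 522 = 214)
z = -162 (z = -180 + 18 = -162)
j = 17334/319 (j = -162/((-638/214)) = -162/((-638*1/214)) = -162/(-319/107) = -162*(-107/319) = 17334/319 ≈ 54.339)
232 + j*1569 = 232 + (17334/319)*1569 = 232 + 27197046/319 = 27271054/319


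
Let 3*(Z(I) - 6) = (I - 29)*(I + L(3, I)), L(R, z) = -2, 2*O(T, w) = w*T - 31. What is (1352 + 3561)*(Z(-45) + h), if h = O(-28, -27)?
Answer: 45037471/6 ≈ 7.5062e+6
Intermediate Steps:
O(T, w) = -31/2 + T*w/2 (O(T, w) = (w*T - 31)/2 = (T*w - 31)/2 = (-31 + T*w)/2 = -31/2 + T*w/2)
h = 725/2 (h = -31/2 + (½)*(-28)*(-27) = -31/2 + 378 = 725/2 ≈ 362.50)
Z(I) = 6 + (-29 + I)*(-2 + I)/3 (Z(I) = 6 + ((I - 29)*(I - 2))/3 = 6 + ((-29 + I)*(-2 + I))/3 = 6 + (-29 + I)*(-2 + I)/3)
(1352 + 3561)*(Z(-45) + h) = (1352 + 3561)*((76/3 - 31/3*(-45) + (⅓)*(-45)²) + 725/2) = 4913*((76/3 + 465 + (⅓)*2025) + 725/2) = 4913*((76/3 + 465 + 675) + 725/2) = 4913*(3496/3 + 725/2) = 4913*(9167/6) = 45037471/6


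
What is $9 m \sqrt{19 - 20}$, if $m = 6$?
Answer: $54 i \approx 54.0 i$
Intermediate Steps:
$9 m \sqrt{19 - 20} = 9 \cdot 6 \sqrt{19 - 20} = 54 \sqrt{-1} = 54 i$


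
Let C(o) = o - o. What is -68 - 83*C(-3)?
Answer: -68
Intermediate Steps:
C(o) = 0
-68 - 83*C(-3) = -68 - 83*0 = -68 + 0 = -68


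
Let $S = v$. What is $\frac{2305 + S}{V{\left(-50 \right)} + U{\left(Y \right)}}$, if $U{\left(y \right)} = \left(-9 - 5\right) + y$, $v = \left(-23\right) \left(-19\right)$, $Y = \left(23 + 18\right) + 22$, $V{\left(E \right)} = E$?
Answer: $-2742$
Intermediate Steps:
$Y = 63$ ($Y = 41 + 22 = 63$)
$v = 437$
$U{\left(y \right)} = -14 + y$
$S = 437$
$\frac{2305 + S}{V{\left(-50 \right)} + U{\left(Y \right)}} = \frac{2305 + 437}{-50 + \left(-14 + 63\right)} = \frac{2742}{-50 + 49} = \frac{2742}{-1} = 2742 \left(-1\right) = -2742$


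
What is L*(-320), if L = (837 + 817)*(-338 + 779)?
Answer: -233412480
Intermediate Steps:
L = 729414 (L = 1654*441 = 729414)
L*(-320) = 729414*(-320) = -233412480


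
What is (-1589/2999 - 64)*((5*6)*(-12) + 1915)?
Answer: -300931375/2999 ≈ -1.0034e+5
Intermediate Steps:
(-1589/2999 - 64)*((5*6)*(-12) + 1915) = (-1589*1/2999 - 64)*(30*(-12) + 1915) = (-1589/2999 - 64)*(-360 + 1915) = -193525/2999*1555 = -300931375/2999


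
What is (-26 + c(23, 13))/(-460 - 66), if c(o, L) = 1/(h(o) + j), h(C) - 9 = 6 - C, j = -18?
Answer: 677/13676 ≈ 0.049503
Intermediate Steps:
h(C) = 15 - C (h(C) = 9 + (6 - C) = 15 - C)
c(o, L) = 1/(-3 - o) (c(o, L) = 1/((15 - o) - 18) = 1/(-3 - o))
(-26 + c(23, 13))/(-460 - 66) = (-26 - 1/(3 + 23))/(-460 - 66) = (-26 - 1/26)/(-526) = (-26 - 1*1/26)*(-1/526) = (-26 - 1/26)*(-1/526) = -677/26*(-1/526) = 677/13676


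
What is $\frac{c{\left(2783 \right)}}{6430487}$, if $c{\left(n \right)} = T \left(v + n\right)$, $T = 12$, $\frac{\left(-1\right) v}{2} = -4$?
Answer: $\frac{33492}{6430487} \approx 0.0052083$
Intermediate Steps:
$v = 8$ ($v = \left(-2\right) \left(-4\right) = 8$)
$c{\left(n \right)} = 96 + 12 n$ ($c{\left(n \right)} = 12 \left(8 + n\right) = 96 + 12 n$)
$\frac{c{\left(2783 \right)}}{6430487} = \frac{96 + 12 \cdot 2783}{6430487} = \left(96 + 33396\right) \frac{1}{6430487} = 33492 \cdot \frac{1}{6430487} = \frac{33492}{6430487}$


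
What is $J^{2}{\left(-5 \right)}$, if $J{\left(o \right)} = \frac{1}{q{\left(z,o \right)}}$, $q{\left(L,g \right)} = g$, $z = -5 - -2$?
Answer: $\frac{1}{25} \approx 0.04$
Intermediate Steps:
$z = -3$ ($z = -5 + 2 = -3$)
$J{\left(o \right)} = \frac{1}{o}$
$J^{2}{\left(-5 \right)} = \left(\frac{1}{-5}\right)^{2} = \left(- \frac{1}{5}\right)^{2} = \frac{1}{25}$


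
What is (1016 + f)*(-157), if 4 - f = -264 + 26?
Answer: -197506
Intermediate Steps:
f = 242 (f = 4 - (-264 + 26) = 4 - 1*(-238) = 4 + 238 = 242)
(1016 + f)*(-157) = (1016 + 242)*(-157) = 1258*(-157) = -197506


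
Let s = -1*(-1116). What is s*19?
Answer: 21204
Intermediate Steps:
s = 1116
s*19 = 1116*19 = 21204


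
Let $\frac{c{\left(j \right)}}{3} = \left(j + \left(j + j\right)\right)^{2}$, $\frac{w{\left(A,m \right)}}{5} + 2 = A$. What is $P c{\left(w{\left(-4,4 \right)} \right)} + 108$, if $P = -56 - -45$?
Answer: $-267192$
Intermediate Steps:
$w{\left(A,m \right)} = -10 + 5 A$
$P = -11$ ($P = -56 + 45 = -11$)
$c{\left(j \right)} = 27 j^{2}$ ($c{\left(j \right)} = 3 \left(j + \left(j + j\right)\right)^{2} = 3 \left(j + 2 j\right)^{2} = 3 \left(3 j\right)^{2} = 3 \cdot 9 j^{2} = 27 j^{2}$)
$P c{\left(w{\left(-4,4 \right)} \right)} + 108 = - 11 \cdot 27 \left(-10 + 5 \left(-4\right)\right)^{2} + 108 = - 11 \cdot 27 \left(-10 - 20\right)^{2} + 108 = - 11 \cdot 27 \left(-30\right)^{2} + 108 = - 11 \cdot 27 \cdot 900 + 108 = \left(-11\right) 24300 + 108 = -267300 + 108 = -267192$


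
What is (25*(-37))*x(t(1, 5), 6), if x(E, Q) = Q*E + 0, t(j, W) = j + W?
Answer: -33300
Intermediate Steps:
t(j, W) = W + j
x(E, Q) = E*Q (x(E, Q) = E*Q + 0 = E*Q)
(25*(-37))*x(t(1, 5), 6) = (25*(-37))*((5 + 1)*6) = -5550*6 = -925*36 = -33300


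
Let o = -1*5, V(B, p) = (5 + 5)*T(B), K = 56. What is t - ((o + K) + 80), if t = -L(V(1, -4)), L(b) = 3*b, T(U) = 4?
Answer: -251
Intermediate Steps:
V(B, p) = 40 (V(B, p) = (5 + 5)*4 = 10*4 = 40)
t = -120 (t = -3*40 = -1*120 = -120)
o = -5
t - ((o + K) + 80) = -120 - ((-5 + 56) + 80) = -120 - (51 + 80) = -120 - 1*131 = -120 - 131 = -251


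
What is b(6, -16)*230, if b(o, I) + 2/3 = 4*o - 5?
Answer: 12650/3 ≈ 4216.7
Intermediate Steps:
b(o, I) = -17/3 + 4*o (b(o, I) = -⅔ + (4*o - 5) = -⅔ + (-5 + 4*o) = -17/3 + 4*o)
b(6, -16)*230 = (-17/3 + 4*6)*230 = (-17/3 + 24)*230 = (55/3)*230 = 12650/3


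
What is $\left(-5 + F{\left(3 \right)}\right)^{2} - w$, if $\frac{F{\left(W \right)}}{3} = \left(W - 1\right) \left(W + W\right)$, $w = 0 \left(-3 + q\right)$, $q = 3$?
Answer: $961$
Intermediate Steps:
$w = 0$ ($w = 0 \left(-3 + 3\right) = 0 \cdot 0 = 0$)
$F{\left(W \right)} = 6 W \left(-1 + W\right)$ ($F{\left(W \right)} = 3 \left(W - 1\right) \left(W + W\right) = 3 \left(-1 + W\right) 2 W = 3 \cdot 2 W \left(-1 + W\right) = 6 W \left(-1 + W\right)$)
$\left(-5 + F{\left(3 \right)}\right)^{2} - w = \left(-5 + 6 \cdot 3 \left(-1 + 3\right)\right)^{2} - 0 = \left(-5 + 6 \cdot 3 \cdot 2\right)^{2} + 0 = \left(-5 + 36\right)^{2} + 0 = 31^{2} + 0 = 961 + 0 = 961$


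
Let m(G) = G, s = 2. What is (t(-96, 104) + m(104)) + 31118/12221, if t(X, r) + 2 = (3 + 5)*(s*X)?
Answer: -17493796/12221 ≈ -1431.5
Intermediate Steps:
t(X, r) = -2 + 16*X (t(X, r) = -2 + (3 + 5)*(2*X) = -2 + 8*(2*X) = -2 + 16*X)
(t(-96, 104) + m(104)) + 31118/12221 = ((-2 + 16*(-96)) + 104) + 31118/12221 = ((-2 - 1536) + 104) + 31118*(1/12221) = (-1538 + 104) + 31118/12221 = -1434 + 31118/12221 = -17493796/12221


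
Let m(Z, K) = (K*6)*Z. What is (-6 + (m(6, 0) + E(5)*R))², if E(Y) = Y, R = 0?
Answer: 36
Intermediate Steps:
m(Z, K) = 6*K*Z (m(Z, K) = (6*K)*Z = 6*K*Z)
(-6 + (m(6, 0) + E(5)*R))² = (-6 + (6*0*6 + 5*0))² = (-6 + (0 + 0))² = (-6 + 0)² = (-6)² = 36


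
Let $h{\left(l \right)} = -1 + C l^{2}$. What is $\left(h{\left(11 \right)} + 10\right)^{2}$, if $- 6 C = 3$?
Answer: $\frac{10609}{4} \approx 2652.3$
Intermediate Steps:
$C = - \frac{1}{2}$ ($C = \left(- \frac{1}{6}\right) 3 = - \frac{1}{2} \approx -0.5$)
$h{\left(l \right)} = -1 - \frac{l^{2}}{2}$
$\left(h{\left(11 \right)} + 10\right)^{2} = \left(\left(-1 - \frac{11^{2}}{2}\right) + 10\right)^{2} = \left(\left(-1 - \frac{121}{2}\right) + 10\right)^{2} = \left(- \frac{123}{2} + 10\right)^{2} = \left(- \frac{103}{2}\right)^{2} = \frac{10609}{4}$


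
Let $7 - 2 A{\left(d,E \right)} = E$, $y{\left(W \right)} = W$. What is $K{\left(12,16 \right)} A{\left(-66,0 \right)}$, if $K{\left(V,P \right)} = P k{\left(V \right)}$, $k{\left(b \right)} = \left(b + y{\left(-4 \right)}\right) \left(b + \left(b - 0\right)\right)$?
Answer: $10752$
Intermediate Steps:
$A{\left(d,E \right)} = \frac{7}{2} - \frac{E}{2}$
$k{\left(b \right)} = 2 b \left(-4 + b\right)$ ($k{\left(b \right)} = \left(b - 4\right) \left(b + \left(b - 0\right)\right) = \left(-4 + b\right) \left(b + \left(b + 0\right)\right) = \left(-4 + b\right) \left(b + b\right) = \left(-4 + b\right) 2 b = 2 b \left(-4 + b\right)$)
$K{\left(V,P \right)} = 2 P V \left(-4 + V\right)$ ($K{\left(V,P \right)} = P 2 V \left(-4 + V\right) = 2 P V \left(-4 + V\right)$)
$K{\left(12,16 \right)} A{\left(-66,0 \right)} = 2 \cdot 16 \cdot 12 \left(-4 + 12\right) \left(\frac{7}{2} - 0\right) = 2 \cdot 16 \cdot 12 \cdot 8 \left(\frac{7}{2} + 0\right) = 3072 \cdot \frac{7}{2} = 10752$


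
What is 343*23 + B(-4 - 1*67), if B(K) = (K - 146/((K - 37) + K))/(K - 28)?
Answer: 139813532/17721 ≈ 7889.7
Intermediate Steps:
B(K) = (K - 146/(-37 + 2*K))/(-28 + K) (B(K) = (K - 146/((-37 + K) + K))/(-28 + K) = (K - 146/(-37 + 2*K))/(-28 + K))
343*23 + B(-4 - 1*67) = 343*23 + (-146 - 37*(-4 - 1*67) + 2*(-4 - 1*67)**2)/(1036 - 93*(-4 - 1*67) + 2*(-4 - 1*67)**2) = 7889 + (-146 - 37*(-4 - 67) + 2*(-4 - 67)**2)/(1036 - 93*(-4 - 67) + 2*(-4 - 67)**2) = 7889 + (-146 - 37*(-71) + 2*(-71)**2)/(1036 - 93*(-71) + 2*(-71)**2) = 7889 + (-146 + 2627 + 2*5041)/(1036 + 6603 + 2*5041) = 7889 + (-146 + 2627 + 10082)/(1036 + 6603 + 10082) = 7889 + 12563/17721 = 139813532/17721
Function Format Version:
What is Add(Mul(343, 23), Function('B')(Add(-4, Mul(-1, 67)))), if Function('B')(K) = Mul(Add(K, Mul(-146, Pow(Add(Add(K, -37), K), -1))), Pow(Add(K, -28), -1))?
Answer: Rational(139813532, 17721) ≈ 7889.7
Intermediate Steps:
Function('B')(K) = Mul(Pow(Add(-28, K), -1), Add(K, Mul(-146, Pow(Add(-37, Mul(2, K)), -1)))) (Function('B')(K) = Mul(Add(K, Mul(-146, Pow(Add(Add(-37, K), K), -1))), Pow(Add(-28, K), -1)) = Mul(Add(K, Mul(-146, Pow(Add(-37, Mul(2, K)), -1))), Pow(Add(-28, K), -1)) = Mul(Pow(Add(-28, K), -1), Add(K, Mul(-146, Pow(Add(-37, Mul(2, K)), -1)))))
Add(Mul(343, 23), Function('B')(Add(-4, Mul(-1, 67)))) = Add(Mul(343, 23), Mul(Pow(Add(1036, Mul(-93, Add(-4, Mul(-1, 67))), Mul(2, Pow(Add(-4, Mul(-1, 67)), 2))), -1), Add(-146, Mul(-37, Add(-4, Mul(-1, 67))), Mul(2, Pow(Add(-4, Mul(-1, 67)), 2))))) = Add(7889, Mul(Pow(Add(1036, Mul(-93, Add(-4, -67)), Mul(2, Pow(Add(-4, -67), 2))), -1), Add(-146, Mul(-37, Add(-4, -67)), Mul(2, Pow(Add(-4, -67), 2))))) = Add(7889, Mul(Pow(Add(1036, Mul(-93, -71), Mul(2, Pow(-71, 2))), -1), Add(-146, Mul(-37, -71), Mul(2, Pow(-71, 2))))) = Add(7889, Mul(Pow(Add(1036, 6603, Mul(2, 5041)), -1), Add(-146, 2627, Mul(2, 5041)))) = Add(7889, Mul(Pow(Add(1036, 6603, 10082), -1), Add(-146, 2627, 10082))) = Add(7889, Mul(Pow(17721, -1), 12563)) = Add(7889, Mul(Rational(1, 17721), 12563)) = Add(7889, Rational(12563, 17721)) = Rational(139813532, 17721)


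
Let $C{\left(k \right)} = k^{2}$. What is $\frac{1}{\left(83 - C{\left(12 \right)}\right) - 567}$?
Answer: $- \frac{1}{628} \approx -0.0015924$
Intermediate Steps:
$\frac{1}{\left(83 - C{\left(12 \right)}\right) - 567} = \frac{1}{\left(83 - 12^{2}\right) - 567} = \frac{1}{\left(83 - 144\right) - 567} = \frac{1}{-61 - 567} = \frac{1}{-628} = - \frac{1}{628}$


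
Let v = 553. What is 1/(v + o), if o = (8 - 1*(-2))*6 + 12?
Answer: 1/625 ≈ 0.0016000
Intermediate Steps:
o = 72 (o = (8 + 2)*6 + 12 = 10*6 + 12 = 60 + 12 = 72)
1/(v + o) = 1/(553 + 72) = 1/625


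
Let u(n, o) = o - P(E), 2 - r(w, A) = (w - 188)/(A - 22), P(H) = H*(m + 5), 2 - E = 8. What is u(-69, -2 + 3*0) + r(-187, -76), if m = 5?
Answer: 5505/98 ≈ 56.173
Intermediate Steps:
E = -6 (E = 2 - 1*8 = 2 - 8 = -6)
P(H) = 10*H (P(H) = H*(5 + 5) = H*10 = 10*H)
r(w, A) = 2 - (-188 + w)/(-22 + A) (r(w, A) = 2 - (w - 188)/(A - 22) = 2 - (-188 + w)/(-22 + A))
u(n, o) = 60 + o (u(n, o) = o - 10*(-6) = o - 1*(-60) = o + 60 = 60 + o)
u(-69, -2 + 3*0) + r(-187, -76) = (60 + (-2 + 3*0)) + (144 - 1*(-187) + 2*(-76))/(-22 - 76) = (60 + (-2 + 0)) + (144 + 187 - 152)/(-98) = (60 - 2) - 1/98*179 = 58 - 179/98 = 5505/98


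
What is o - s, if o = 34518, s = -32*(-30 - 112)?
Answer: 29974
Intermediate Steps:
s = 4544 (s = -32*(-142) = 4544)
o - s = 34518 - 1*4544 = 34518 - 4544 = 29974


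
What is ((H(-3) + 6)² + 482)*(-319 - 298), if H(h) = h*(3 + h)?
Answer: -319606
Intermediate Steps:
((H(-3) + 6)² + 482)*(-319 - 298) = ((-3*(3 - 3) + 6)² + 482)*(-319 - 298) = ((-3*0 + 6)² + 482)*(-617) = ((0 + 6)² + 482)*(-617) = (6² + 482)*(-617) = (36 + 482)*(-617) = 518*(-617) = -319606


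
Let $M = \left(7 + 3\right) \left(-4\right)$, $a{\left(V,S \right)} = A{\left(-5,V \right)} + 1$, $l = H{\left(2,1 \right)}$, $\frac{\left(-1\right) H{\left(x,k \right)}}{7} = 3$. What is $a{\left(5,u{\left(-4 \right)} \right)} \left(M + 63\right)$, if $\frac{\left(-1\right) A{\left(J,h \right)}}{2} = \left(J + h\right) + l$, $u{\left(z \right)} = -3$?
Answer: $989$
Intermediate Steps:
$H{\left(x,k \right)} = -21$ ($H{\left(x,k \right)} = \left(-7\right) 3 = -21$)
$l = -21$
$A{\left(J,h \right)} = 42 - 2 J - 2 h$ ($A{\left(J,h \right)} = - 2 \left(\left(J + h\right) - 21\right) = - 2 \left(-21 + J + h\right) = 42 - 2 J - 2 h$)
$a{\left(V,S \right)} = 53 - 2 V$ ($a{\left(V,S \right)} = \left(42 - -10 - 2 V\right) + 1 = \left(42 + 10 - 2 V\right) + 1 = \left(52 - 2 V\right) + 1 = 53 - 2 V$)
$M = -40$ ($M = 10 \left(-4\right) = -40$)
$a{\left(5,u{\left(-4 \right)} \right)} \left(M + 63\right) = \left(53 - 10\right) \left(-40 + 63\right) = \left(53 - 10\right) 23 = 43 \cdot 23 = 989$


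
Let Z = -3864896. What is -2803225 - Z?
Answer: 1061671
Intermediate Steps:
-2803225 - Z = -2803225 - 1*(-3864896) = -2803225 + 3864896 = 1061671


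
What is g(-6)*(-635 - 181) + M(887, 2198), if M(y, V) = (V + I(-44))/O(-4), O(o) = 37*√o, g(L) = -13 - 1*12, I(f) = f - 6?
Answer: 20400 - 1074*I/37 ≈ 20400.0 - 29.027*I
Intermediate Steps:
I(f) = -6 + f
g(L) = -25 (g(L) = -13 - 12 = -25)
M(y, V) = -I*(-50 + V)/74 (M(y, V) = (V + (-6 - 44))/((37*√(-4))) = (V - 50)/((37*(2*I))) = (-50 + V)/((74*I)) = (-50 + V)*(-I/74) = -I*(-50 + V)/74)
g(-6)*(-635 - 181) + M(887, 2198) = -25*(-635 - 181) + I*(50 - 1*2198)/74 = -25*(-816) + I*(50 - 2198)/74 = 20400 + (1/74)*I*(-2148) = 20400 - 1074*I/37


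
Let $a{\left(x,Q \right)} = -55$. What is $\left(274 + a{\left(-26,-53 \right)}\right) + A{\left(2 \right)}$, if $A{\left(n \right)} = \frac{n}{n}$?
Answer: $220$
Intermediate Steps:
$A{\left(n \right)} = 1$
$\left(274 + a{\left(-26,-53 \right)}\right) + A{\left(2 \right)} = \left(274 - 55\right) + 1 = 219 + 1 = 220$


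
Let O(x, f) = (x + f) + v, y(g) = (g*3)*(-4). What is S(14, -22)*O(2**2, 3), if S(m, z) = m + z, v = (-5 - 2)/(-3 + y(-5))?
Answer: -3136/57 ≈ -55.018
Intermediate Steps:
y(g) = -12*g (y(g) = (3*g)*(-4) = -12*g)
v = -7/57 (v = (-5 - 2)/(-3 - 12*(-5)) = -7/(-3 + 60) = -7/57 ≈ -0.12281)
O(x, f) = -7/57 + f + x (O(x, f) = (x + f) - 7/57 = (f + x) - 7/57 = -7/57 + f + x)
S(14, -22)*O(2**2, 3) = (14 - 22)*(-7/57 + 3 + 2**2) = -8*(-7/57 + 3 + 4) = -8*392/57 = -3136/57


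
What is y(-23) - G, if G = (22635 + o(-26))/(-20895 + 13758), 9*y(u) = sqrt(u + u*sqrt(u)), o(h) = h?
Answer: 22609/7137 + sqrt(-23 - 23*I*sqrt(23))/9 ≈ 3.9119 - 0.91516*I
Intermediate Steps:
y(u) = sqrt(u + u**(3/2))/9 (y(u) = sqrt(u + u*sqrt(u))/9 = sqrt(u + u**(3/2))/9)
G = -22609/7137 (G = (22635 - 26)/(-20895 + 13758) = 22609/(-7137) = 22609*(-1/7137) = -22609/7137 ≈ -3.1679)
y(-23) - G = sqrt(-23 + (-23)**(3/2))/9 - 1*(-22609/7137) = sqrt(-23 - 23*I*sqrt(23))/9 + 22609/7137 = 22609/7137 + sqrt(-23 - 23*I*sqrt(23))/9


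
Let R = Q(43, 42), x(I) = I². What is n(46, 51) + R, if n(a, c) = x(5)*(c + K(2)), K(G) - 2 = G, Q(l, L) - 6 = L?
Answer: 1423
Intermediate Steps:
Q(l, L) = 6 + L
K(G) = 2 + G
R = 48 (R = 6 + 42 = 48)
n(a, c) = 100 + 25*c (n(a, c) = 5²*(c + (2 + 2)) = 25*(c + 4) = 25*(4 + c) = 100 + 25*c)
n(46, 51) + R = (100 + 25*51) + 48 = (100 + 1275) + 48 = 1375 + 48 = 1423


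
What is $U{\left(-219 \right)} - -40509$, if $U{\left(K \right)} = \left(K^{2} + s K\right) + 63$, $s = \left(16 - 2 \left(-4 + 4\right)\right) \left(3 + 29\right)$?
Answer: $-23595$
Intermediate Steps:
$s = 512$ ($s = \left(16 - 0\right) 32 = \left(16 + 0\right) 32 = 16 \cdot 32 = 512$)
$U{\left(K \right)} = 63 + K^{2} + 512 K$ ($U{\left(K \right)} = \left(K^{2} + 512 K\right) + 63 = 63 + K^{2} + 512 K$)
$U{\left(-219 \right)} - -40509 = \left(63 + \left(-219\right)^{2} + 512 \left(-219\right)\right) - -40509 = \left(63 + 47961 - 112128\right) + 40509 = -64104 + 40509 = -23595$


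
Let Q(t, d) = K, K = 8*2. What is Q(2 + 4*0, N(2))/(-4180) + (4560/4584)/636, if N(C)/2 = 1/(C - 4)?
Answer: -143677/63471210 ≈ -0.0022637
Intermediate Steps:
N(C) = 2/(-4 + C) (N(C) = 2/(C - 4) = 2/(-4 + C))
K = 16
Q(t, d) = 16
Q(2 + 4*0, N(2))/(-4180) + (4560/4584)/636 = 16/(-4180) + (4560/4584)/636 = 16*(-1/4180) + (4560*(1/4584))*(1/636) = -4/1045 + (190/191)*(1/636) = -4/1045 + 95/60738 = -143677/63471210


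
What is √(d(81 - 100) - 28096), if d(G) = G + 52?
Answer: I*√28063 ≈ 167.52*I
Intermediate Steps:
d(G) = 52 + G
√(d(81 - 100) - 28096) = √((52 + (81 - 100)) - 28096) = √((52 - 19) - 28096) = √(33 - 28096) = √(-28063) = I*√28063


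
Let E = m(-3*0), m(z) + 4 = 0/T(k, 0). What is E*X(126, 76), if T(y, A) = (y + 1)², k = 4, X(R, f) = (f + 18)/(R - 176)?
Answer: 188/25 ≈ 7.5200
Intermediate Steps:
X(R, f) = (18 + f)/(-176 + R)
T(y, A) = (1 + y)²
m(z) = -4 (m(z) = -4 + 0/((1 + 4)²) = -4 + 0/(5²) = -4 + 0/25 = -4 + 0*(1/25) = -4 + 0 = -4)
E = -4
E*X(126, 76) = -4*(18 + 76)/(-176 + 126) = -4*94/(-50) = -(-2)*94/25 = -4*(-47/25) = 188/25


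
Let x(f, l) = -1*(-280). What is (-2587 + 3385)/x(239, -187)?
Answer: 57/20 ≈ 2.8500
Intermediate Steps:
x(f, l) = 280
(-2587 + 3385)/x(239, -187) = (-2587 + 3385)/280 = 798*(1/280) = 57/20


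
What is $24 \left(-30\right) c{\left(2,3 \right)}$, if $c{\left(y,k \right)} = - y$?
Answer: $1440$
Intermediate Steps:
$24 \left(-30\right) c{\left(2,3 \right)} = 24 \left(-30\right) \left(\left(-1\right) 2\right) = \left(-720\right) \left(-2\right) = 1440$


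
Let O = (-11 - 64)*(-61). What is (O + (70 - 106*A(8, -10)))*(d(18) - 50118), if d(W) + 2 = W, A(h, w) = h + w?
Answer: -243345414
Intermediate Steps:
O = 4575 (O = -75*(-61) = 4575)
d(W) = -2 + W
(O + (70 - 106*A(8, -10)))*(d(18) - 50118) = (4575 + (70 - 106*(8 - 10)))*((-2 + 18) - 50118) = (4575 + (70 - 106*(-2)))*(16 - 50118) = (4575 + (70 + 212))*(-50102) = (4575 + 282)*(-50102) = 4857*(-50102) = -243345414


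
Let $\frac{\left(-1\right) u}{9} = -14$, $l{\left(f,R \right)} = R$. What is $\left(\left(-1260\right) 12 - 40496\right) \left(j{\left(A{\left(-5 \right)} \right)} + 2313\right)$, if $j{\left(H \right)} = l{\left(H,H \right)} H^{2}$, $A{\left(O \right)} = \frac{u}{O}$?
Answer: $\frac{95172935616}{125} \approx 7.6138 \cdot 10^{8}$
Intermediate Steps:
$u = 126$ ($u = \left(-9\right) \left(-14\right) = 126$)
$A{\left(O \right)} = \frac{126}{O}$
$j{\left(H \right)} = H^{3}$ ($j{\left(H \right)} = H H^{2} = H^{3}$)
$\left(\left(-1260\right) 12 - 40496\right) \left(j{\left(A{\left(-5 \right)} \right)} + 2313\right) = \left(\left(-1260\right) 12 - 40496\right) \left(\left(\frac{126}{-5}\right)^{3} + 2313\right) = \left(-15120 - 40496\right) \left(\left(126 \left(- \frac{1}{5}\right)\right)^{3} + 2313\right) = - 55616 \left(\left(- \frac{126}{5}\right)^{3} + 2313\right) = - 55616 \left(- \frac{2000376}{125} + 2313\right) = \left(-55616\right) \left(- \frac{1711251}{125}\right) = \frac{95172935616}{125}$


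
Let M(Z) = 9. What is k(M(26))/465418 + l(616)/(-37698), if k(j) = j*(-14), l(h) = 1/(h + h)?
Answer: -2926200677/10807921902624 ≈ -0.00027075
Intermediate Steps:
l(h) = 1/(2*h)
k(j) = -14*j
k(M(26))/465418 + l(616)/(-37698) = -14*9/465418 + ((½)/616)/(-37698) = -126*1/465418 + ((½)*(1/616))*(-1/37698) = -63/232709 + (1/1232)*(-1/37698) = -63/232709 - 1/46443936 = -2926200677/10807921902624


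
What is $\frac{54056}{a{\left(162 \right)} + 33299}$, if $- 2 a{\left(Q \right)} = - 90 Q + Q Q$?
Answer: $\frac{54056}{27467} \approx 1.968$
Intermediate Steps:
$a{\left(Q \right)} = 45 Q - \frac{Q^{2}}{2}$ ($a{\left(Q \right)} = - \frac{- 90 Q + Q Q}{2} = - \frac{- 90 Q + Q^{2}}{2} = - \frac{Q^{2} - 90 Q}{2} = 45 Q - \frac{Q^{2}}{2}$)
$\frac{54056}{a{\left(162 \right)} + 33299} = \frac{54056}{\frac{1}{2} \cdot 162 \left(90 - 162\right) + 33299} = \frac{54056}{\frac{1}{2} \cdot 162 \left(-72\right) + 33299} = \frac{54056}{-5832 + 33299} = \frac{54056}{27467}$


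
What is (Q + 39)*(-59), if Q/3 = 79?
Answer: -16284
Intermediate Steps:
Q = 237 (Q = 3*79 = 237)
(Q + 39)*(-59) = (237 + 39)*(-59) = 276*(-59) = -16284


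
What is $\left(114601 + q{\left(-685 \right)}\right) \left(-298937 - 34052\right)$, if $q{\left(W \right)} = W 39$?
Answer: $-29265071254$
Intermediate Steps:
$q{\left(W \right)} = 39 W$
$\left(114601 + q{\left(-685 \right)}\right) \left(-298937 - 34052\right) = \left(114601 + 39 \left(-685\right)\right) \left(-298937 - 34052\right) = \left(114601 - 26715\right) \left(-332989\right) = 87886 \left(-332989\right) = -29265071254$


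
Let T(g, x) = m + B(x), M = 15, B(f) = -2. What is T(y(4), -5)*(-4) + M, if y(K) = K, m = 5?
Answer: 3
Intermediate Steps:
T(g, x) = 3 (T(g, x) = 5 - 2 = 3)
T(y(4), -5)*(-4) + M = 3*(-4) + 15 = -12 + 15 = 3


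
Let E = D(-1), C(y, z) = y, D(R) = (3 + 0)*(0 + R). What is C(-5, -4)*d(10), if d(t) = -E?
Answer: -15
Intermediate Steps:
D(R) = 3*R
E = -3 (E = 3*(-1) = -3)
d(t) = 3 (d(t) = -1*(-3) = 3)
C(-5, -4)*d(10) = -5*3 = -15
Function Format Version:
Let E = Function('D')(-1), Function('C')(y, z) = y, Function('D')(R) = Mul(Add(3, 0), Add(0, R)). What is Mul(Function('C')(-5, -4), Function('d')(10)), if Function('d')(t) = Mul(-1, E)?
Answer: -15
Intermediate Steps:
Function('D')(R) = Mul(3, R)
E = -3 (E = Mul(3, -1) = -3)
Function('d')(t) = 3 (Function('d')(t) = Mul(-1, -3) = 3)
Mul(Function('C')(-5, -4), Function('d')(10)) = Mul(-5, 3) = -15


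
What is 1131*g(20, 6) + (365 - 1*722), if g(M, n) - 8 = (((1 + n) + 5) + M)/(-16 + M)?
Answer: 17739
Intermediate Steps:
g(M, n) = 8 + (6 + M + n)/(-16 + M) (g(M, n) = 8 + (((1 + n) + 5) + M)/(-16 + M) = 8 + ((6 + n) + M)/(-16 + M) = 8 + (6 + M + n)/(-16 + M))
1131*g(20, 6) + (365 - 1*722) = 1131*((-122 + 6 + 9*20)/(-16 + 20)) + (365 - 1*722) = 1131*((-122 + 6 + 180)/4) + (365 - 722) = 1131*((¼)*64) - 357 = 1131*16 - 357 = 18096 - 357 = 17739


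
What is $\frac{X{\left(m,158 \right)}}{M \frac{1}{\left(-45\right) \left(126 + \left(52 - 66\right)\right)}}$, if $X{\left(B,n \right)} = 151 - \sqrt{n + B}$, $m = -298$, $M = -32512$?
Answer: $\frac{47565}{2032} - \frac{315 i \sqrt{35}}{1016} \approx 23.408 - 1.8342 i$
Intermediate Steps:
$X{\left(B,n \right)} = 151 - \sqrt{B + n}$
$\frac{X{\left(m,158 \right)}}{M \frac{1}{\left(-45\right) \left(126 + \left(52 - 66\right)\right)}} = \frac{151 - \sqrt{-298 + 158}}{\left(-32512\right) \frac{1}{\left(-45\right) \left(126 + \left(52 - 66\right)\right)}} = \frac{151 - \sqrt{-140}}{\left(-32512\right) \frac{1}{\left(-45\right) \left(126 - 14\right)}} = \frac{151 - 2 i \sqrt{35}}{\left(-32512\right) \frac{1}{\left(-45\right) 112}} = \frac{151 - 2 i \sqrt{35}}{\left(-32512\right) \frac{1}{-5040}} = \frac{151 - 2 i \sqrt{35}}{\left(-32512\right) \left(- \frac{1}{5040}\right)} = \frac{151 - 2 i \sqrt{35}}{\frac{2032}{315}} = \left(151 - 2 i \sqrt{35}\right) \frac{315}{2032} = \frac{47565}{2032} - \frac{315 i \sqrt{35}}{1016}$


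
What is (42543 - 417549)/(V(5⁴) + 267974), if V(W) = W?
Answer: -125002/89533 ≈ -1.3962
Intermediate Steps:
(42543 - 417549)/(V(5⁴) + 267974) = (42543 - 417549)/(5⁴ + 267974) = -375006/(625 + 267974) = -375006/268599 = -375006*1/268599 = -125002/89533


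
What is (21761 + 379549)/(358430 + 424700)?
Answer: 40131/78313 ≈ 0.51244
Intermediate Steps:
(21761 + 379549)/(358430 + 424700) = 401310/783130 = 401310*(1/783130) = 40131/78313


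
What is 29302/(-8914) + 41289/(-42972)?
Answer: -271202615/63842068 ≈ -4.2480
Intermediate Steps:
29302/(-8914) + 41289/(-42972) = 29302*(-1/8914) + 41289*(-1/42972) = -14651/4457 - 13763/14324 = -271202615/63842068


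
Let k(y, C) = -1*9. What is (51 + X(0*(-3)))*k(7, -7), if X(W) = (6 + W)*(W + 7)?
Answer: -837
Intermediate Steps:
X(W) = (6 + W)*(7 + W)
k(y, C) = -9
(51 + X(0*(-3)))*k(7, -7) = (51 + (42 + (0*(-3))² + 13*(0*(-3))))*(-9) = (51 + (42 + 0² + 13*0))*(-9) = (51 + (42 + 0 + 0))*(-9) = (51 + 42)*(-9) = 93*(-9) = -837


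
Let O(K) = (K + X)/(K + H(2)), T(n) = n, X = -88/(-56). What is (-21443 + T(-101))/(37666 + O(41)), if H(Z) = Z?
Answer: -1621186/2834441 ≈ -0.57196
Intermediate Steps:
X = 11/7 (X = -88*(-1/56) = 11/7 ≈ 1.5714)
O(K) = (11/7 + K)/(2 + K) (O(K) = (K + 11/7)/(K + 2) = (11/7 + K)/(2 + K))
(-21443 + T(-101))/(37666 + O(41)) = (-21443 - 101)/(37666 + (11/7 + 41)/(2 + 41)) = -21544/(37666 + (298/7)/43) = -21544/(37666 + (1/43)*(298/7)) = -21544/(37666 + 298/301) = -21544/11337764/301 = -21544*301/11337764 = -1621186/2834441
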